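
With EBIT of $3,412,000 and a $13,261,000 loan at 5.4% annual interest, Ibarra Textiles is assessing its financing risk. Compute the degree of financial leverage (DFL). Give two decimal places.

1.27

Annual interest charges come to $716,094.00.
Degree of financial leverage = EBIT / (EBIT − interest) = $3,412,000 / $2,695,906.00 = 1.2656.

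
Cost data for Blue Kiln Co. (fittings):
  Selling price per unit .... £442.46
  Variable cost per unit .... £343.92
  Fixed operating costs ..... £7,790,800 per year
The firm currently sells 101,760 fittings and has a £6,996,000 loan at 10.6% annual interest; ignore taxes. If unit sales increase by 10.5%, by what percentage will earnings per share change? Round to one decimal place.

Contribution at this volume is 101,760 × £98.54 = £10,027,430.40.
Operating income = contribution − fixed costs = £10,027,430.40 − £7,790,800 = £2,236,630.40.
After interest of £741,576.00, pre-tax earnings = £1,495,054.40.
Degree of combined leverage = contribution ÷ (EBIT − I) = £10,027,430.40 ÷ £1,495,054.40 = 6.7071.
EPS therefore changes by 6.7071 × (+10.5%) = +70.4%.

+70.4%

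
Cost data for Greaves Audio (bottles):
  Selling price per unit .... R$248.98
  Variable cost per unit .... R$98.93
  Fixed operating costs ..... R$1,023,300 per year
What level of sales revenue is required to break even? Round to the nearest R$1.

Contribution margin per unit = R$248.98 − R$98.93 = R$150.05, a CM ratio of R$150.05 ÷ R$248.98 = 0.6027.
Break-even sales = FC ÷ CM ratio = R$1,023,300 × R$248.98 / R$150.05 = R$1,697,976.

R$1,697,976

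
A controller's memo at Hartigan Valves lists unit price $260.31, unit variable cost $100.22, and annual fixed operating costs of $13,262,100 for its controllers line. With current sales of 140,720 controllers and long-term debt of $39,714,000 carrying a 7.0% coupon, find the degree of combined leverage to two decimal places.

Contribution at this volume is 140,720 × $160.09 = $22,527,864.80.
EBIT = $22,527,864.80 − $13,262,100 = $9,265,764.80. Interest = $2,779,980.00, so EBIT − I = $6,485,784.80.
DCL = contribution ÷ (EBIT − I) = $22,527,864.80 ÷ $6,485,784.80 = 3.4734.

3.47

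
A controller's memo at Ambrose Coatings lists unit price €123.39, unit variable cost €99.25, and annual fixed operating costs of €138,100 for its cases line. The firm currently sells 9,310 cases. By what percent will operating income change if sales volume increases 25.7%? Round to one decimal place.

At 9,310 units, contribution = 9,310 × €24.14 = €224,743.40.
Operating income = contribution − fixed costs = €224,743.40 − €138,100 = €86,643.40.
DOL = contribution ÷ EBIT = €224,743.40 ÷ €86,643.40 = 2.5939.
So EBIT moves 2.5939 × (+25.7%) = +66.7%.

+66.7%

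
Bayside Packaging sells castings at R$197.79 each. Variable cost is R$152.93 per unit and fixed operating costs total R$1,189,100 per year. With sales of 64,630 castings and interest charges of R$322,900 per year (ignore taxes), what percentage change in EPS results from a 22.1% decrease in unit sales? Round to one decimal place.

-46.2%

Contribution at this volume is 64,630 × R$44.86 = R$2,899,301.80.
EBIT = R$2,899,301.80 − R$1,189,100 = R$1,710,201.80.
After interest of R$322,900.00, pre-tax earnings = R$1,387,301.80.
DCL = total CM / (EBIT − I) = R$2,899,301.80 / R$1,387,301.80 = 2.0899.
EPS therefore changes by 2.0899 × (-22.1%) = -46.2%.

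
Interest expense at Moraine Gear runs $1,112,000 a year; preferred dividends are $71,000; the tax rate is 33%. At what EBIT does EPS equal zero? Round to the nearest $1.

$1,217,970

Grossing the preferred dividend up to pre-tax terms: $71,000 / (1 − 0.33) = $105,970.15.
EPS = 0 when EBIT covers interest plus the pre-tax preferred burden: $1,112,000 + $105,970.15 = $1,217,970.15.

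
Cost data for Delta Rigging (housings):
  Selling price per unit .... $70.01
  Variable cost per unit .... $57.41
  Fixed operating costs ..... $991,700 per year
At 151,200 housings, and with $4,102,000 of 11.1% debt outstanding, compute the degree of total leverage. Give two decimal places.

At 151,200 units, contribution = 151,200 × $12.60 = $1,905,120.00.
Subtracting fixed costs: EBIT = $1,905,120.00 − $991,700 = $913,420.00. Interest = $455,322.00.
DOL = $1,905,120.00 ÷ $913,420.00 = 2.0857; DFL = $913,420.00 ÷ $458,098.00 = 1.9939.
DCL = DOL × DFL = 2.0857 × 1.9939 = 4.1587.

4.16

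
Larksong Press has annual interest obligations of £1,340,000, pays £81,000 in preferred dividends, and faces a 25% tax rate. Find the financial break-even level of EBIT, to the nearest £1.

£1,448,000

Preferred dividends are paid after tax, so their pre-tax equivalent is £81,000 ÷ (1 − 0.25) = £108,000.00.
EPS = 0 when EBIT covers interest plus the pre-tax preferred burden: £1,340,000 + £108,000.00 = £1,448,000.00.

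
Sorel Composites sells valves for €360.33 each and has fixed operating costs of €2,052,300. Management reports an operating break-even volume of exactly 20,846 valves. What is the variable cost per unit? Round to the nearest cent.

Contribution per unit must be FC / Q = €2,052,300 / 20,846 = €98.4505.
Hence VC = price − CM = €360.33 − €98.4505 = €261.88.

€261.88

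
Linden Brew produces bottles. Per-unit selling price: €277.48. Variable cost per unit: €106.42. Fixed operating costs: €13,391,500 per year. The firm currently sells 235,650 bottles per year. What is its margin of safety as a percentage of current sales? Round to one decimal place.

Contribution margin per unit = €277.48 − €106.42 = €171.06. Break-even units = €13,391,500 ÷ €171.06 = 78,285.40; break-even revenue = 78,285.40 × €277.48 = €21,722,631.94.
Current sales = 235,650 × €277.48 = €65,388,162.00.
Margin of safety = (€65,388,162.00 − €21,722,631.94) ÷ €65,388,162.00 = 66.8%.

66.8%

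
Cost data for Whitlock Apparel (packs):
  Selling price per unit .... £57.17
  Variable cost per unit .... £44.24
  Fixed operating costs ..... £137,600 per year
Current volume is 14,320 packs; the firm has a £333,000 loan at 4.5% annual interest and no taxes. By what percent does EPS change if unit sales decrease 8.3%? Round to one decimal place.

Total contribution margin = 14,320 × £12.93 = £185,157.60.
EBIT = £185,157.60 − £137,600 = £47,557.60.
Interest = £14,985.00, so EBIT − I = £32,572.60.
Degree of combined leverage = contribution ÷ (EBIT − I) = £185,157.60 ÷ £32,572.60 = 5.6845.
%ΔEPS = DCL × %ΔSales = 5.6845 × -8.3% = -47.2%.

-47.2%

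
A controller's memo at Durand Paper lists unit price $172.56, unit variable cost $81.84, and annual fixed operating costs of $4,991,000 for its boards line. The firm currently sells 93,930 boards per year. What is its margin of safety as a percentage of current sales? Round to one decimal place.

41.4%

Contribution margin per unit = $172.56 − $81.84 = $90.72. Break-even units = $4,991,000 ÷ $90.72 = 55,015.43; break-even revenue = 55,015.43 × $172.56 = $9,493,462.96.
Current sales = 93,930 × $172.56 = $16,208,560.80.
Margin of safety = ($16,208,560.80 − $9,493,462.96) ÷ $16,208,560.80 = 41.4%.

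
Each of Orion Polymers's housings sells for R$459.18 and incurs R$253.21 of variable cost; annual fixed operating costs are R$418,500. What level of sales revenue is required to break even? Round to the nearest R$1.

R$932,985

Contribution margin per unit = R$459.18 − R$253.21 = R$205.97, a CM ratio of R$205.97 ÷ R$459.18 = 0.4486.
Break-even revenue = fixed costs × price ÷ CM = R$418,500 × R$459.18 ÷ R$205.97 = R$932,985.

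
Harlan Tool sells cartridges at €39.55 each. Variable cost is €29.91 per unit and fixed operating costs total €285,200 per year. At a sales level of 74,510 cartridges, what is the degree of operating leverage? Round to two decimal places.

1.66

At 74,510 units, contribution = 74,510 × €9.64 = €718,276.40.
Operating income = contribution − fixed costs = €718,276.40 − €285,200 = €433,076.40.
Degree of operating leverage = €718,276.40 / €433,076.40 = 1.6585.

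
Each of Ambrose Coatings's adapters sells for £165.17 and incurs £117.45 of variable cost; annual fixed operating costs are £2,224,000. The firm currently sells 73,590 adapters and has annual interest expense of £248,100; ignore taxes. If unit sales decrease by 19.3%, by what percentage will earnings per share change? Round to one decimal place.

Total contribution margin = 73,590 × £47.72 = £3,511,714.80.
Operating income = contribution − fixed costs = £3,511,714.80 − £2,224,000 = £1,287,714.80.
After interest of £248,100.00, pre-tax earnings = £1,039,614.80.
DCL = total CM / (EBIT − I) = £3,511,714.80 / £1,039,614.80 = 3.3779.
%ΔEPS = DCL × %ΔSales = 3.3779 × -19.3% = -65.2%.

-65.2%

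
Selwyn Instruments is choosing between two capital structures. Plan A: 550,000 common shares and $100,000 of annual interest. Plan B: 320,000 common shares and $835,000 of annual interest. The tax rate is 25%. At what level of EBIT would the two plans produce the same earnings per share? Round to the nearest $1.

$1,857,609

At indifference, (EBIT − 100,000)(1 − t)/550,000 = (EBIT − 835,000)(1 − t)/320,000.
The (1 − t) factor cancels: (EBIT − 100,000) × 320,000 = (EBIT − 835,000) × 550,000.
Solving, EBIT = (835,000·550,000 − 100,000·320,000) / (550,000 − 320,000) = 427,250,000,000 / 230,000 = 1,857,608.70.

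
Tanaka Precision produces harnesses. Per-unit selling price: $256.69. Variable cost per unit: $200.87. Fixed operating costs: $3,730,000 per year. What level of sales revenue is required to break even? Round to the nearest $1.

$17,152,521

CM per unit = $256.69 − $200.87 = $55.82; CM ratio = $55.82 / $256.69 = 0.2175.
Break-even revenue = fixed costs × price ÷ CM = $3,730,000 × $256.69 ÷ $55.82 = $17,152,521.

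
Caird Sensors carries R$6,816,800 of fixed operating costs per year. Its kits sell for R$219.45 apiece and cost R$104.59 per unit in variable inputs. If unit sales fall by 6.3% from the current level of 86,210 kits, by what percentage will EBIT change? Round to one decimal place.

-20.2%

Total contribution margin = 86,210 × R$114.86 = R$9,902,080.60.
Operating income = contribution − fixed costs = R$9,902,080.60 − R$6,816,800 = R$3,085,280.60.
DOL = contribution ÷ EBIT = R$9,902,080.60 ÷ R$3,085,280.60 = 3.2095.
Operating income changes by 3.2095 × -6.3% = -20.2%.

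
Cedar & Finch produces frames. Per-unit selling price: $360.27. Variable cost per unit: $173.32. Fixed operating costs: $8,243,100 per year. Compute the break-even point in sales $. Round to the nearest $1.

Contribution margin per unit = $360.27 − $173.32 = $186.95, a CM ratio of $186.95 ÷ $360.27 = 0.5189.
Break-even sales = FC ÷ CM ratio = $8,243,100 × $360.27 / $186.95 = $15,885,219.

$15,885,219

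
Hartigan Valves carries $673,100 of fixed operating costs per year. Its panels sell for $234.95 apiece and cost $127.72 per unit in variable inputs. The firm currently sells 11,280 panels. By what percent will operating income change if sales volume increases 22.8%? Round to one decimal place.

+51.4%

Total contribution margin = 11,280 × $107.23 = $1,209,554.40.
EBIT = $1,209,554.40 − $673,100 = $536,454.40.
So DOL = total CM / EBIT = $1,209,554.40 / $536,454.40 = 2.2547.
%ΔEBIT = DOL × %ΔSales = 2.2547 × +22.8% = +51.4%.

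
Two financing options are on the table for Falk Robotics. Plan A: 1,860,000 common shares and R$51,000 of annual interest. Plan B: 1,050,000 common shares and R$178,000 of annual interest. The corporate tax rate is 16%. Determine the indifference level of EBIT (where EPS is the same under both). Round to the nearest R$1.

R$342,630

Set EPS_A = EPS_B: (EBIT − R$51,000)(1 − 0.16) ÷ 1,860,000 = (EBIT − R$178,000)(1 − 0.16) ÷ 1,050,000.
The (1 − t) factor cancels: (EBIT − 51,000) × 1,050,000 = (EBIT − 178,000) × 1,860,000.
EBIT × (1,860,000 − 1,050,000) = 178,000 × 1,860,000 − 51,000 × 1,050,000 = 277,530,000,000, so EBIT = 277,530,000,000 ÷ 810,000 = 342,629.63.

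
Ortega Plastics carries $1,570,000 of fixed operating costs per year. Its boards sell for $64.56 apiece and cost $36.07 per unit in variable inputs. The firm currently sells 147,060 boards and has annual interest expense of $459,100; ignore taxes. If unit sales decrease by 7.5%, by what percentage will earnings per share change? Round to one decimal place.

Contribution at this volume is 147,060 × $28.49 = $4,189,739.40.
EBIT = $4,189,739.40 − $1,570,000 = $2,619,739.40.
Interest = $459,100.00, so EBIT − I = $2,160,639.40.
DCL = total CM / (EBIT − I) = $4,189,739.40 / $2,160,639.40 = 1.9391.
EPS therefore changes by 1.9391 × (-7.5%) = -14.5%.

-14.5%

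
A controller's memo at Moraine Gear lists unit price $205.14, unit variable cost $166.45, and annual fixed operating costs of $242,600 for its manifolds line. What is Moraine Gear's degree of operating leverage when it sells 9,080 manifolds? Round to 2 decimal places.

3.23

At 9,080 units, contribution = 9,080 × $38.69 = $351,305.20.
Operating income = contribution − fixed costs = $351,305.20 − $242,600 = $108,705.20.
DOL = contribution ÷ EBIT = $351,305.20 ÷ $108,705.20 = 3.2317.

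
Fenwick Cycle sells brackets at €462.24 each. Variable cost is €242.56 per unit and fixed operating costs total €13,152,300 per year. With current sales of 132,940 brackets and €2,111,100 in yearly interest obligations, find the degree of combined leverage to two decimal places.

2.09

Contribution at this volume is 132,940 × €219.68 = €29,204,259.20.
EBIT = €29,204,259.20 − €13,152,300 = €16,051,959.20. Interest = €2,111,100.00.
DOL = €29,204,259.20 ÷ €16,051,959.20 = 1.8194; DFL = €16,051,959.20 ÷ €13,940,859.20 = 1.1514.
Combined leverage = 1.8194 × 1.1514 = 2.0949.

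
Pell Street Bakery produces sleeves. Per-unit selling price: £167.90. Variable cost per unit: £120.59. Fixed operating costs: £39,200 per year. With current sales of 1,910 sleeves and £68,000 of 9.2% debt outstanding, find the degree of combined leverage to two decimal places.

2.01

Contribution at this volume is 1,910 × £47.31 = £90,362.10.
Operating income = contribution − fixed costs = £90,362.10 − £39,200 = £51,162.10. Interest = £6,256.00.
DOL = £90,362.10 ÷ £51,162.10 = 1.7662; DFL = £51,162.10 ÷ £44,906.10 = 1.1393.
DCL = DOL × DFL = 1.7662 × 1.1393 = 2.0122.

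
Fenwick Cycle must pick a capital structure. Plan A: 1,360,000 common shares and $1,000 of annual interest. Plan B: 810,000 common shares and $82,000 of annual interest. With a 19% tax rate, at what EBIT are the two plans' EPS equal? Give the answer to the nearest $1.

$201,291

At indifference, (EBIT − 1,000)(1 − t)/1,360,000 = (EBIT − 82,000)(1 − t)/810,000.
The (1 − t) factor cancels: (EBIT − 1,000) × 810,000 = (EBIT − 82,000) × 1,360,000.
Solving, EBIT = (82,000·1,360,000 − 1,000·810,000) / (1,360,000 − 810,000) = 110,710,000,000 / 550,000 = 201,290.91.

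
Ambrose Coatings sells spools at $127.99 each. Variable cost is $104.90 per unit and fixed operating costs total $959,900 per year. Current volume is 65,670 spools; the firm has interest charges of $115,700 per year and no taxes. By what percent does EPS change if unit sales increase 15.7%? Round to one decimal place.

Contribution at this volume is 65,670 × $23.09 = $1,516,320.30.
Operating income = contribution − fixed costs = $1,516,320.30 − $959,900 = $556,420.30.
Interest = $115,700.00, so EBIT − I = $440,720.30.
Degree of combined leverage = contribution ÷ (EBIT − I) = $1,516,320.30 ÷ $440,720.30 = 3.4406.
EPS therefore changes by 3.4406 × (+15.7%) = +54.0%.

+54.0%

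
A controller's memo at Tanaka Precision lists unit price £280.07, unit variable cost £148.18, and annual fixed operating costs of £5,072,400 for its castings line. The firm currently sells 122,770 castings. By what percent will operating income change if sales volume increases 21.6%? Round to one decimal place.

Total contribution margin = 122,770 × £131.89 = £16,192,135.30.
EBIT = £16,192,135.30 − £5,072,400 = £11,119,735.30.
So DOL = total CM / EBIT = £16,192,135.30 / £11,119,735.30 = 1.4562.
%ΔEBIT = DOL × %ΔSales = 1.4562 × +21.6% = +31.5%.

+31.5%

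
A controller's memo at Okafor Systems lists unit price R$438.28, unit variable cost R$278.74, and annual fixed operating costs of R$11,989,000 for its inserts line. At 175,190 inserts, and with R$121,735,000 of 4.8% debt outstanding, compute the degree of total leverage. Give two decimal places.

2.76

Total contribution margin = 175,190 × R$159.54 = R$27,949,812.60.
Operating income = contribution − fixed costs = R$27,949,812.60 − R$11,989,000 = R$15,960,812.60. Interest = R$5,843,280.00.
DOL = R$27,949,812.60 ÷ R$15,960,812.60 = 1.7512; DFL = R$15,960,812.60 ÷ R$10,117,532.60 = 1.5775.
Combined leverage = 1.7512 × 1.5775 = 2.7625.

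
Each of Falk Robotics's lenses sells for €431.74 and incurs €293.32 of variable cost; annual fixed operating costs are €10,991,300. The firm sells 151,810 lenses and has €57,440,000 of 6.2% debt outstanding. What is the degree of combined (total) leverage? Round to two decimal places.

3.25

Contribution at this volume is 151,810 × €138.42 = €21,013,540.20.
EBIT = €21,013,540.20 − €10,991,300 = €10,022,240.20. Interest = €3,561,280.00, so EBIT − I = €6,460,960.20.
DCL = contribution ÷ (EBIT − I) = €21,013,540.20 ÷ €6,460,960.20 = 3.2524.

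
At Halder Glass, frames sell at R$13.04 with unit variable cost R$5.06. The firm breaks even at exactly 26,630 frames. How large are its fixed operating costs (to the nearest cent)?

Each unit contributes R$13.04 − R$5.06 = R$7.98.
Since BE = FC / CM, FC = 26,630 × R$7.98 = R$212,507.40.

R$212,507.40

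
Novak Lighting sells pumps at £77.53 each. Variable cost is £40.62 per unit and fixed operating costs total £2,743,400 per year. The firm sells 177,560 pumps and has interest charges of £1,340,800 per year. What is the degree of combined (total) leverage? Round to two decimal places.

At 177,560 units, contribution = 177,560 × £36.91 = £6,553,739.60.
Operating income = contribution − fixed costs = £6,553,739.60 − £2,743,400 = £3,810,339.60. Interest = £1,340,800.00.
DOL = £6,553,739.60 ÷ £3,810,339.60 = 1.7200; DFL = £3,810,339.60 ÷ £2,469,539.60 = 1.5429.
DCL = DOL × DFL = 1.7200 × 1.5429 = 2.6538.

2.65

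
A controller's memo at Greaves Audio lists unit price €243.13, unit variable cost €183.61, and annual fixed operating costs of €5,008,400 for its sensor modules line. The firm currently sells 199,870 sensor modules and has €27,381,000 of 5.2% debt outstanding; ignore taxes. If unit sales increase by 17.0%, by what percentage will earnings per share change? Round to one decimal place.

At 199,870 units, contribution = 199,870 × €59.52 = €11,896,262.40.
Subtracting fixed costs: EBIT = €11,896,262.40 − €5,008,400 = €6,887,862.40.
After interest of €1,423,812.00, pre-tax earnings = €5,464,050.40.
Degree of combined leverage = contribution ÷ (EBIT − I) = €11,896,262.40 ÷ €5,464,050.40 = 2.1772.
EPS therefore changes by 2.1772 × (+17.0%) = +37.0%.

+37.0%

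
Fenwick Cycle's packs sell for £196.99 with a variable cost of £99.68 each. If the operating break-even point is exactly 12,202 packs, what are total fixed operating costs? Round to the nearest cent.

Contribution margin per unit = £196.99 − £99.68 = £97.31.
Fixed costs = break-even units × CM = 12,202 × £97.31 = £1,187,376.62.

£1,187,376.62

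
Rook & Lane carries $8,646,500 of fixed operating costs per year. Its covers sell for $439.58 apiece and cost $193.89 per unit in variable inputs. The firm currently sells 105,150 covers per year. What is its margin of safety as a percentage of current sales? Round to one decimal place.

66.5%

Unit CM = price − variable cost = $439.58 − $193.89 = $245.69. Break-even units = $8,646,500 ÷ $245.69 = 35,192.72; break-even revenue = 35,192.72 × $439.58 = $15,470,016.97.
Actual sales revenue = 105,150 × $439.58 = $46,221,837.00.
Margin of safety = ($46,221,837.00 − $15,470,016.97) ÷ $46,221,837.00 = 66.5%.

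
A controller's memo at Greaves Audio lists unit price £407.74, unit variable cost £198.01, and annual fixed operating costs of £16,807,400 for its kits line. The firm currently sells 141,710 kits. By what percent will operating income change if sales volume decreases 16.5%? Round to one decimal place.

-38.0%

Total contribution margin = 141,710 × £209.73 = £29,720,838.30.
Subtracting fixed costs: EBIT = £29,720,838.30 − £16,807,400 = £12,913,438.30.
So DOL = total CM / EBIT = £29,720,838.30 / £12,913,438.30 = 2.3015.
So EBIT moves 2.3015 × (-16.5%) = -38.0%.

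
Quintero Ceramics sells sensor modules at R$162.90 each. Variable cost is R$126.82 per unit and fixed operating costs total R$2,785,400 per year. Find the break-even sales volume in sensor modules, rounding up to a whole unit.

Unit CM = price − variable cost = R$162.90 − R$126.82 = R$36.08.
Units to break even: R$2,785,400 ÷ R$36.08 = 77,200.67, rounded up to 77,201.

77,201 sensor modules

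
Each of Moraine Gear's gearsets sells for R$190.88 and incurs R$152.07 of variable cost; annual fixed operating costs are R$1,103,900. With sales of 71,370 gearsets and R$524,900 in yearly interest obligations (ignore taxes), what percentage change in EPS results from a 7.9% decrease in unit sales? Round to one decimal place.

-19.2%

Total contribution margin = 71,370 × R$38.81 = R$2,769,869.70.
Operating income = contribution − fixed costs = R$2,769,869.70 − R$1,103,900 = R$1,665,969.70.
After interest of R$524,900.00, pre-tax earnings = R$1,141,069.70.
Degree of combined leverage = contribution ÷ (EBIT − I) = R$2,769,869.70 ÷ R$1,141,069.70 = 2.4274.
EPS therefore changes by 2.4274 × (-7.9%) = -19.2%.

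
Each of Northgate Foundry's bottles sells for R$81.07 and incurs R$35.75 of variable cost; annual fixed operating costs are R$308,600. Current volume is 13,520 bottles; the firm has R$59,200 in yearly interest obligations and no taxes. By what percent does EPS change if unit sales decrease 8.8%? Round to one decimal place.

Contribution at this volume is 13,520 × R$45.32 = R$612,726.40.
Subtracting fixed costs: EBIT = R$612,726.40 − R$308,600 = R$304,126.40.
Interest = R$59,200.00, so EBIT − I = R$244,926.40.
DCL = total CM / (EBIT − I) = R$612,726.40 / R$244,926.40 = 2.5017.
EPS therefore changes by 2.5017 × (-8.8%) = -22.0%.

-22.0%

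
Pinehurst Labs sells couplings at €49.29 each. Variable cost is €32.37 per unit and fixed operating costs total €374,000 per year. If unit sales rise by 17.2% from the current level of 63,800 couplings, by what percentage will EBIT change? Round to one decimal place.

+26.3%

At 63,800 units, contribution = 63,800 × €16.92 = €1,079,496.00.
Subtracting fixed costs: EBIT = €1,079,496.00 − €374,000 = €705,496.00.
DOL = contribution ÷ EBIT = €1,079,496.00 ÷ €705,496.00 = 1.5301.
So EBIT moves 1.5301 × (+17.2%) = +26.3%.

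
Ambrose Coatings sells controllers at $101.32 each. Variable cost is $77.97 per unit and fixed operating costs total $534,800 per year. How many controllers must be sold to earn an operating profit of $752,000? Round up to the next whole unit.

55,110 controllers

Each unit contributes $101.32 − $77.97 = $23.35.
Required volume = (fixed costs + target profit) ÷ CM = ($534,800 + $752,000) ÷ $23.35 = 55,109.21, so 55,110 controllers.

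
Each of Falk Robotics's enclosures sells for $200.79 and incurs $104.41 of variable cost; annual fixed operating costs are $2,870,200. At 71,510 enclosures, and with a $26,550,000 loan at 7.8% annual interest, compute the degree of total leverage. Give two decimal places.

3.53

Contribution at this volume is 71,510 × $96.38 = $6,892,133.80.
EBIT = $6,892,133.80 − $2,870,200 = $4,021,933.80. Interest = $2,070,900.00, so EBIT − I = $1,951,033.80.
DCL = contribution ÷ (EBIT − I) = $6,892,133.80 ÷ $1,951,033.80 = 3.5326.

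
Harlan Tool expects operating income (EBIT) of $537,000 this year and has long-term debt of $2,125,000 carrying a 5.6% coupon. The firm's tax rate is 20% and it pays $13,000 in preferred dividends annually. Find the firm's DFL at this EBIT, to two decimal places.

1.34

Interest = $119,000.00.
Pre-tax preferred-dividend burden = $13,000 ÷ (1 − 0.20) = $16,250.00.
DFL = EBIT ÷ [EBIT − I − D_p/(1−t)] = $537,000 ÷ [$537,000 − $119,000.00 − $16,250.00] = $537,000 ÷ $401,750.00 = 1.3367.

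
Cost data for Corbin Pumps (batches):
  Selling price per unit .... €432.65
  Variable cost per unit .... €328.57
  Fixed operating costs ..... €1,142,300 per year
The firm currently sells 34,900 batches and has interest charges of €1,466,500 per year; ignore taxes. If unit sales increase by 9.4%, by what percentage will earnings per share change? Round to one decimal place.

At 34,900 units, contribution = 34,900 × €104.08 = €3,632,392.00.
Subtracting fixed costs: EBIT = €3,632,392.00 − €1,142,300 = €2,490,092.00.
After interest of €1,466,500.00, pre-tax earnings = €1,023,592.00.
Degree of combined leverage = contribution ÷ (EBIT − I) = €3,632,392.00 ÷ €1,023,592.00 = 3.5487.
%ΔEPS = DCL × %ΔSales = 3.5487 × +9.4% = +33.4%.

+33.4%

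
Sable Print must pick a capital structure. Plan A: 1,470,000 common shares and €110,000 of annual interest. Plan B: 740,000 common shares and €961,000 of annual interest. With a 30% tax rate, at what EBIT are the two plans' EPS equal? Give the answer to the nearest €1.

Set EPS_A = EPS_B: (EBIT − €110,000)(1 − 0.30) ÷ 1,470,000 = (EBIT − €961,000)(1 − 0.30) ÷ 740,000.
Cancelling (1 − t) and cross-multiplying: 740,000·(EBIT − 110,000) = 1,470,000·(EBIT − 961,000).
EBIT × (1,470,000 − 740,000) = 961,000 × 1,470,000 − 110,000 × 740,000 = 1,331,270,000,000, so EBIT = 1,331,270,000,000 ÷ 730,000 = 1,823,657.53.

€1,823,658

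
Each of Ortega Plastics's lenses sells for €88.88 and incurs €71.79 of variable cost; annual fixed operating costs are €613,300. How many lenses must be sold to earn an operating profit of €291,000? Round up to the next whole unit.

Unit CM = price − variable cost = €88.88 − €71.79 = €17.09.
Need Q such that Q × €17.09 − €613,300 = €291,000, i.e. Q = €904,300 / €17.09 = 52,913.98 → 52,914.

52,914 lenses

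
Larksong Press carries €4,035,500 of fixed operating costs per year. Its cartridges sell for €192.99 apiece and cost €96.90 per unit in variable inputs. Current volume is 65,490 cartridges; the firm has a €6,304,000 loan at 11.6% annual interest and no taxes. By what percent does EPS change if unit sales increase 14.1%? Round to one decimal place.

+58.1%

Contribution at this volume is 65,490 × €96.09 = €6,292,934.10.
EBIT = €6,292,934.10 − €4,035,500 = €2,257,434.10.
After interest of €731,264.00, pre-tax earnings = €1,526,170.10.
DCL = total CM / (EBIT − I) = €6,292,934.10 / €1,526,170.10 = 4.1234.
%ΔEPS = DCL × %ΔSales = 4.1234 × +14.1% = +58.1%.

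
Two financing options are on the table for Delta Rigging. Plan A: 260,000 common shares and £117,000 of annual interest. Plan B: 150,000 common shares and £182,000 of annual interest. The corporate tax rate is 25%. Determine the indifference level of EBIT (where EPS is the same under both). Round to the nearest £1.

Set EPS_A = EPS_B: (EBIT − £117,000)(1 − 0.25) ÷ 260,000 = (EBIT − £182,000)(1 − 0.25) ÷ 150,000.
Cancelling (1 − t) and cross-multiplying: 150,000·(EBIT − 117,000) = 260,000·(EBIT − 182,000).
EBIT × (260,000 − 150,000) = 182,000 × 260,000 − 117,000 × 150,000 = 29,770,000,000, so EBIT = 29,770,000,000 ÷ 110,000 = 270,636.36.

£270,636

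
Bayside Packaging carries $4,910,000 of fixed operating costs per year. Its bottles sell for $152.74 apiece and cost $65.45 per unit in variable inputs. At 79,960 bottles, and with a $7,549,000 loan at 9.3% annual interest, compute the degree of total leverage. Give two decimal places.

Contribution at this volume is 79,960 × $87.29 = $6,979,708.40.
Subtracting fixed costs: EBIT = $6,979,708.40 − $4,910,000 = $2,069,708.40. Interest = $702,057.00, so EBIT − I = $1,367,651.40.
DCL = contribution ÷ (EBIT − I) = $6,979,708.40 ÷ $1,367,651.40 = 5.1034.

5.10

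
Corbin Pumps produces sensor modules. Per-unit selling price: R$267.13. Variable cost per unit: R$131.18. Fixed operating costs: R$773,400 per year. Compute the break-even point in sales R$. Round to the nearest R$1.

R$1,519,664

CM per unit = R$267.13 − R$131.18 = R$135.95; CM ratio = R$135.95 / R$267.13 = 0.5089.
Break-even revenue = fixed costs × price ÷ CM = R$773,400 × R$267.13 ÷ R$135.95 = R$1,519,664.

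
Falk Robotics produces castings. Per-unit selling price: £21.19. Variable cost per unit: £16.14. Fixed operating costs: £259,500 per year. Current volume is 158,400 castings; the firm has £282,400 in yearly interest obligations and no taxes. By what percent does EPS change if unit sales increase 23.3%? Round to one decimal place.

Total contribution margin = 158,400 × £5.05 = £799,920.00.
Subtracting fixed costs: EBIT = £799,920.00 − £259,500 = £540,420.00.
Interest = £282,400.00, so EBIT − I = £258,020.00.
Degree of combined leverage = contribution ÷ (EBIT − I) = £799,920.00 ÷ £258,020.00 = 3.1002.
EPS therefore changes by 3.1002 × (+23.3%) = +72.2%.

+72.2%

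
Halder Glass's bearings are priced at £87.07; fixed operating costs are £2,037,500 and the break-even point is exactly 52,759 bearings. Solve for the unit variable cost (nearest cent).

At break-even, FC = Q × (P − VC), so P − VC = £2,037,500 ÷ 52,759 = £38.6190.
Variable cost per unit = £87.07 − £38.6190 = £48.45.

£48.45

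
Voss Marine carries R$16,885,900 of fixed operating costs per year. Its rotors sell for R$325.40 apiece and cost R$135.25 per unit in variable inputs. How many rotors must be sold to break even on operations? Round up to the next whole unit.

88,804 rotors

Contribution margin per unit = R$325.40 − R$135.25 = R$190.15.
Break-even volume = fixed costs ÷ CM per unit = R$16,885,900 ÷ R$190.15 = 88,803.05, so 88,804 rotors.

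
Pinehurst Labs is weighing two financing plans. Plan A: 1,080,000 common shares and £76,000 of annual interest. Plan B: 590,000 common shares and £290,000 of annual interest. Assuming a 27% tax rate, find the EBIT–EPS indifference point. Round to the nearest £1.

£547,673

At indifference, (EBIT − 76,000)(1 − t)/1,080,000 = (EBIT − 290,000)(1 − t)/590,000.
Cancelling (1 − t) and cross-multiplying: 590,000·(EBIT − 76,000) = 1,080,000·(EBIT − 290,000).
EBIT × (1,080,000 − 590,000) = 290,000 × 1,080,000 − 76,000 × 590,000 = 268,360,000,000, so EBIT = 268,360,000,000 ÷ 490,000 = 547,673.47.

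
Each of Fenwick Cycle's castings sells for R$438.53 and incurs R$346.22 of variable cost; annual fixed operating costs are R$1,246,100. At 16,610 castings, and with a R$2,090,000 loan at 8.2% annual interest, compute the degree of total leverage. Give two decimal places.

Total contribution margin = 16,610 × R$92.31 = R$1,533,269.10.
Subtracting fixed costs: EBIT = R$1,533,269.10 − R$1,246,100 = R$287,169.10. Interest = R$171,380.00, so EBIT − I = R$115,789.10.
DCL = contribution ÷ (EBIT − I) = R$1,533,269.10 ÷ R$115,789.10 = 13.2419.

13.24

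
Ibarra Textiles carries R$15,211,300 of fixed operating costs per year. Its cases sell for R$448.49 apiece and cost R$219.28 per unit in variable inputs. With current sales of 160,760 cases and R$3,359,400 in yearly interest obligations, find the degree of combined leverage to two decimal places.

At 160,760 units, contribution = 160,760 × R$229.21 = R$36,847,799.60.
Subtracting fixed costs: EBIT = R$36,847,799.60 − R$15,211,300 = R$21,636,499.60. Interest = R$3,359,400.00, so EBIT − I = R$18,277,099.60.
Degree of total leverage = total CM / (EBIT − interest) = R$36,847,799.60 / R$18,277,099.60 = 2.0161.

2.02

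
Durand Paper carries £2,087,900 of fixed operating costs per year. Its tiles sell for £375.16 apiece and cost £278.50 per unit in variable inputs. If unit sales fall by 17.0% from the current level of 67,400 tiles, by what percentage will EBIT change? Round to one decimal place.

-25.0%

At 67,400 units, contribution = 67,400 × £96.66 = £6,514,884.00.
Operating income = contribution − fixed costs = £6,514,884.00 − £2,087,900 = £4,426,984.00.
So DOL = total CM / EBIT = £6,514,884.00 / £4,426,984.00 = 1.4716.
So EBIT moves 1.4716 × (-17.0%) = -25.0%.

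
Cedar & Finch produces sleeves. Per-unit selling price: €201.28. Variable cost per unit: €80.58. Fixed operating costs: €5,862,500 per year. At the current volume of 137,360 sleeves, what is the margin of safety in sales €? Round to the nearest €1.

Each unit contributes €201.28 − €80.58 = €120.70. Break-even units = €5,862,500 ÷ €120.70 = 48,570.84; break-even revenue = 48,570.84 × €201.28 = €9,776,338.03.
Actual sales revenue = 137,360 × €201.28 = €27,647,820.80.
Margin of safety = €27,647,820.80 − €9,776,338.03 = €17,871,483.

€17,871,483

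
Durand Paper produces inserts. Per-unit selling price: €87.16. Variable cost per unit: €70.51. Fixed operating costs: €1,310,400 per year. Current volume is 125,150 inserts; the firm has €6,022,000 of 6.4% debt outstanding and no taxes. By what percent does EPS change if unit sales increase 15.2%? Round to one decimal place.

Contribution at this volume is 125,150 × €16.65 = €2,083,747.50.
Subtracting fixed costs: EBIT = €2,083,747.50 − €1,310,400 = €773,347.50.
After interest of €385,408.00, pre-tax earnings = €387,939.50.
DCL = total CM / (EBIT − I) = €2,083,747.50 / €387,939.50 = 5.3713.
%ΔEPS = DCL × %ΔSales = 5.3713 × +15.2% = +81.6%.

+81.6%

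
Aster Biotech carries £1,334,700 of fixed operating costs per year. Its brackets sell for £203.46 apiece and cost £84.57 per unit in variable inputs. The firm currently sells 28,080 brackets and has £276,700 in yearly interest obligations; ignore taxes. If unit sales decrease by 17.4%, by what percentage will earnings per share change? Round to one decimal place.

Contribution at this volume is 28,080 × £118.89 = £3,338,431.20.
EBIT = £3,338,431.20 − £1,334,700 = £2,003,731.20.
Interest = £276,700.00, so EBIT − I = £1,727,031.20.
DCL = total CM / (EBIT − I) = £3,338,431.20 / £1,727,031.20 = 1.9330.
%ΔEPS = DCL × %ΔSales = 1.9330 × -17.4% = -33.6%.

-33.6%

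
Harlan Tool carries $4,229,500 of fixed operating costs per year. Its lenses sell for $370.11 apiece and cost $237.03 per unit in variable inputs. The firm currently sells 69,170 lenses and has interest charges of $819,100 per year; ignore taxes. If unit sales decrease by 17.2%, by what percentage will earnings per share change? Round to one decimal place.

-38.1%

Contribution at this volume is 69,170 × $133.08 = $9,205,143.60.
Subtracting fixed costs: EBIT = $9,205,143.60 − $4,229,500 = $4,975,643.60.
After interest of $819,100.00, pre-tax earnings = $4,156,543.60.
Degree of combined leverage = contribution ÷ (EBIT − I) = $9,205,143.60 ÷ $4,156,543.60 = 2.2146.
%ΔEPS = DCL × %ΔSales = 2.2146 × -17.2% = -38.1%.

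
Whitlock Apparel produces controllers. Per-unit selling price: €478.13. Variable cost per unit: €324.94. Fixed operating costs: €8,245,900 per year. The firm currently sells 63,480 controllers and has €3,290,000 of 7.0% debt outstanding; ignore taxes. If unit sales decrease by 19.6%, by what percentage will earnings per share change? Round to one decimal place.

Contribution at this volume is 63,480 × €153.19 = €9,724,501.20.
Subtracting fixed costs: EBIT = €9,724,501.20 − €8,245,900 = €1,478,601.20.
After interest of €230,300.00, pre-tax earnings = €1,248,301.20.
DCL = total CM / (EBIT − I) = €9,724,501.20 / €1,248,301.20 = 7.7902.
%ΔEPS = DCL × %ΔSales = 7.7902 × -19.6% = -152.7%.

-152.7%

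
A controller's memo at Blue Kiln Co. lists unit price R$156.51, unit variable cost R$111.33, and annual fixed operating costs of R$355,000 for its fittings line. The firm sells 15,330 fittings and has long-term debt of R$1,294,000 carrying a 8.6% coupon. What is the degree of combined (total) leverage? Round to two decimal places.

3.06

Contribution at this volume is 15,330 × R$45.18 = R$692,609.40.
Subtracting fixed costs: EBIT = R$692,609.40 − R$355,000 = R$337,609.40. Interest = R$111,284.00, so EBIT − I = R$226,325.40.
DCL = contribution ÷ (EBIT − I) = R$692,609.40 ÷ R$226,325.40 = 3.0602.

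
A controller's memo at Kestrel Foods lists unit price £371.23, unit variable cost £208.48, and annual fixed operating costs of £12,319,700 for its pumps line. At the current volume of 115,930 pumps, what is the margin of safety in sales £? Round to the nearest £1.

£14,935,666

Contribution margin per unit = £371.23 − £208.48 = £162.75. Break-even units = £12,319,700 ÷ £162.75 = 75,697.08; break-even revenue = 75,697.08 × £371.23 = £28,101,027.53.
Current sales = 115,930 × £371.23 = £43,036,693.90.
Margin of safety = £43,036,693.90 − £28,101,027.53 = £14,935,666.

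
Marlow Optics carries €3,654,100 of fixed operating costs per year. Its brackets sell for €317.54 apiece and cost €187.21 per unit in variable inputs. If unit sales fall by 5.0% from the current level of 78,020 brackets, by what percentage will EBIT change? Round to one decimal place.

-7.8%

Contribution at this volume is 78,020 × €130.33 = €10,168,346.60.
Operating income = contribution − fixed costs = €10,168,346.60 − €3,654,100 = €6,514,246.60.
DOL = contribution ÷ EBIT = €10,168,346.60 ÷ €6,514,246.60 = 1.5609.
Operating income changes by 1.5609 × -5.0% = -7.8%.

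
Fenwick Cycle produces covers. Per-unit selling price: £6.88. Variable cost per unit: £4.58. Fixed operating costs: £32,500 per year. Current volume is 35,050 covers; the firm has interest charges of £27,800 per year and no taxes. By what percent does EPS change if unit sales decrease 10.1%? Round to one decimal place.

-40.1%

Total contribution margin = 35,050 × £2.30 = £80,615.00.
Operating income = contribution − fixed costs = £80,615.00 − £32,500 = £48,115.00.
After interest of £27,800.00, pre-tax earnings = £20,315.00.
Degree of combined leverage = contribution ÷ (EBIT − I) = £80,615.00 ÷ £20,315.00 = 3.9683.
%ΔEPS = DCL × %ΔSales = 3.9683 × -10.1% = -40.1%.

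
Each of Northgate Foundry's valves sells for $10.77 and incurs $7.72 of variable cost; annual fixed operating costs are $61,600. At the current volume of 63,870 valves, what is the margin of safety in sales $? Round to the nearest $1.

$470,361

Unit CM = price − variable cost = $10.77 − $7.72 = $3.05. Break-even units = $61,600 ÷ $3.05 = 20,196.72; break-even revenue = 20,196.72 × $10.77 = $217,518.69.
Current sales = 63,870 × $10.77 = $687,879.90.
Margin of safety = $687,879.90 − $217,518.69 = $470,361.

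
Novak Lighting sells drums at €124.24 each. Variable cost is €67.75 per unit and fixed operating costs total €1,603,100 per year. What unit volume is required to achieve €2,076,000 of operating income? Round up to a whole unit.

Unit CM = price − variable cost = €124.24 − €67.75 = €56.49.
Required volume = (fixed costs + target profit) ÷ CM = (€1,603,100 + €2,076,000) ÷ €56.49 = 65,128.34, so 65,129 drums.

65,129 drums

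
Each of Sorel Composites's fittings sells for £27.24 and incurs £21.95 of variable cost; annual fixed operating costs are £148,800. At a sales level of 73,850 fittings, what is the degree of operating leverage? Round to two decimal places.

1.62

Total contribution margin = 73,850 × £5.29 = £390,666.50.
Operating income = contribution − fixed costs = £390,666.50 − £148,800 = £241,866.50.
Degree of operating leverage = £390,666.50 / £241,866.50 = 1.6152.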